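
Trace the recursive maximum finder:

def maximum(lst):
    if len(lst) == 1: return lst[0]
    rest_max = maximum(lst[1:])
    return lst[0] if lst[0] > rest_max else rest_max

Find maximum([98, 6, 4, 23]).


maximum([98, 6, 4, 23]): compare 98 with maximum([6, 4, 23])
maximum([6, 4, 23]): compare 6 with maximum([4, 23])
maximum([4, 23]): compare 4 with maximum([23])
maximum([23]) = 23  (base case)
Compare 4 with 23 -> 23
Compare 6 with 23 -> 23
Compare 98 with 23 -> 98

98


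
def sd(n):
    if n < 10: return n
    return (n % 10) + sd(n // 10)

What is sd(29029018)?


sd(29029018) = 8 + sd(2902901)
sd(2902901) = 1 + sd(290290)
sd(290290) = 0 + sd(29029)
sd(29029) = 9 + sd(2902)
sd(2902) = 2 + sd(290)
sd(290) = 0 + sd(29)
sd(29) = 9 + sd(2)
sd(2) = 2  (base case)
Total: 8 + 1 + 0 + 9 + 2 + 0 + 9 + 2 = 31

31


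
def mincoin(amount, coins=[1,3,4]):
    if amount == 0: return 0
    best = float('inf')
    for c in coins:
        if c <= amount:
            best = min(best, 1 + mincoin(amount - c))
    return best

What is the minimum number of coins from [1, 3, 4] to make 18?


Building up with DP:
mincoin(0) = 0
mincoin(1) = min(1+mincoin(0)=1+0=1) = 1
mincoin(2) = min(1+mincoin(1)=1+1=2) = 2
mincoin(3) = min(1+mincoin(2)=1+2=3, 1+mincoin(0)=1+0=1) = 1
mincoin(4) = min(1+mincoin(3)=1+1=2, 1+mincoin(1)=1+1=2, 1+mincoin(0)=1+0=1) = 1
mincoin(5) = min(1+mincoin(4)=1+1=2, 1+mincoin(2)=1+2=3, 1+mincoin(1)=1+1=2) = 2
mincoin(6) = min(1+mincoin(5)=1+2=3, 1+mincoin(3)=1+1=2, 1+mincoin(2)=1+2=3) = 2
mincoin(7) = min(1+mincoin(6)=1+2=3, 1+mincoin(4)=1+1=2, 1+mincoin(3)=1+1=2) = 2
mincoin(8) = min(1+mincoin(7)=1+2=3, 1+mincoin(5)=1+2=3, 1+mincoin(4)=1+1=2) = 2
mincoin(9) = min(1+mincoin(8)=1+2=3, 1+mincoin(6)=1+2=3, 1+mincoin(5)=1+2=3) = 3
mincoin(10) = min(1+mincoin(9)=1+3=4, 1+mincoin(7)=1+2=3, 1+mincoin(6)=1+2=3) = 3
mincoin(11) = min(1+mincoin(10)=1+3=4, 1+mincoin(8)=1+2=3, 1+mincoin(7)=1+2=3) = 3
mincoin(12) = min(1+mincoin(11)=1+3=4, 1+mincoin(9)=1+3=4, 1+mincoin(8)=1+2=3) = 3
mincoin(13) = min(1+mincoin(12)=1+3=4, 1+mincoin(10)=1+3=4, 1+mincoin(9)=1+3=4) = 4
mincoin(14) = min(1+mincoin(13)=1+4=5, 1+mincoin(11)=1+3=4, 1+mincoin(10)=1+3=4) = 4
mincoin(15) = min(1+mincoin(14)=1+4=5, 1+mincoin(12)=1+3=4, 1+mincoin(11)=1+3=4) = 4
mincoin(16) = min(1+mincoin(15)=1+4=5, 1+mincoin(13)=1+4=5, 1+mincoin(12)=1+3=4) = 4
mincoin(17) = min(1+mincoin(16)=1+4=5, 1+mincoin(14)=1+4=5, 1+mincoin(13)=1+4=5) = 5
mincoin(18) = min(1+mincoin(17)=1+5=6, 1+mincoin(15)=1+4=5, 1+mincoin(14)=1+4=5) = 5

5


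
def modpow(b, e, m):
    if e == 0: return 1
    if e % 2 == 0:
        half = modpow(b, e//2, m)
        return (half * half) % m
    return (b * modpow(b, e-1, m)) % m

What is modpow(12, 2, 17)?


modpow(12, 2, 17): e is even, compute modpow(12, 1, 17)
  modpow(12, 1, 17): e is odd, compute modpow(12, 0, 17)
    modpow(12, 0, 17) = 1
  (12 * 1) % 17 = 12
half=12, (12*12) % 17 = 8

8


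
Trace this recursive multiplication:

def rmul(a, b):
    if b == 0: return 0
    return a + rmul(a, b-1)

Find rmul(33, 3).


rmul(33, 3) = 33 + rmul(33, 2)
rmul(33, 2) = 33 + rmul(33, 1)
rmul(33, 1) = 33 + rmul(33, 0)
rmul(33, 0) = 0  (base case)
Total: 33 + 33 + 33 + 0 = 99

99


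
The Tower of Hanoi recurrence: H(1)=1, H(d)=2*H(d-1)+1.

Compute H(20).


H(20) = 2 * H(19) + 1
H(19) = 2 * H(18) + 1
H(18) = 2 * H(17) + 1
H(17) = 2 * H(16) + 1
H(16) = 2 * H(15) + 1
H(15) = 2 * H(14) + 1
H(14) = 2 * H(13) + 1
H(13) = 2 * H(12) + 1
H(12) = 2 * H(11) + 1
H(11) = 2 * H(10) + 1
H(10) = 2 * H(9) + 1
H(9) = 2 * H(8) + 1
H(8) = 2 * H(7) + 1
H(7) = 2 * H(6) + 1
H(6) = 2 * H(5) + 1
H(5) = 2 * H(4) + 1
H(4) = 2 * H(3) + 1
H(3) = 2 * H(2) + 1
H(2) = 2 * H(1) + 1
H(1) = 1  (base case)
H(2) = 2 * 1 + 1 = 3
H(3) = 2 * 3 + 1 = 7
H(4) = 2 * 7 + 1 = 15
H(5) = 2 * 15 + 1 = 31
H(6) = 2 * 31 + 1 = 63
H(7) = 2 * 63 + 1 = 127
H(8) = 2 * 127 + 1 = 255
H(9) = 2 * 255 + 1 = 511
H(10) = 2 * 511 + 1 = 1023
H(11) = 2 * 1023 + 1 = 2047
H(12) = 2 * 2047 + 1 = 4095
H(13) = 2 * 4095 + 1 = 8191
H(14) = 2 * 8191 + 1 = 16383
H(15) = 2 * 16383 + 1 = 32767
H(16) = 2 * 32767 + 1 = 65535
H(17) = 2 * 65535 + 1 = 131071
H(18) = 2 * 131071 + 1 = 262143
H(19) = 2 * 262143 + 1 = 524287
H(20) = 2 * 524287 + 1 = 1048575

1048575


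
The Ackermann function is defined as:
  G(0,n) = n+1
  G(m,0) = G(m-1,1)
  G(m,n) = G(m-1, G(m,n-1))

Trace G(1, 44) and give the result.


G(1, 44) = G(0, G(1, 43))
  G(1, 43) = G(0, G(1, 42))
    G(1, 42) = G(0, G(1, 41))
      G(1, 41) = G(0, G(1, 40))
        G(1, 40) = G(0, G(1, 39))
          G(1, 39) = G(0, G(1, 38))
          G(1, 38) = G(0, G(1, 37))
          G(1, 37) = G(0, G(1, 36))
          G(1, 36) = G(0, G(1, 35))
          G(1, 35) = G(0, G(1, 34))
          G(1, 34) = G(0, G(1, 33))
          G(1, 33) = G(0, G(1, 32))
          G(1, 32) = G(0, G(1, 31))
          G(1, 31) = G(0, G(1, 30))
          G(1, 30) = G(0, G(1, 29))
          G(1, 29) = G(0, G(1, 28))
          G(1, 28) = G(0, G(1, 27))
          G(1, 27) = G(0, G(1, 26))
          G(1, 26) = G(0, G(1, 25))
          G(1, 25) = G(0, G(1, 24))
          G(1, 24) = G(0, G(1, 23))
          G(1, 23) = G(0, G(1, 22))
          G(1, 22) = G(0, G(1, 21))
          G(1, 21) = G(0, G(1, 20))
          G(1, 20) = G(0, G(1, 19))
... (trace truncated)
Result: G(1, 44) = 46

46


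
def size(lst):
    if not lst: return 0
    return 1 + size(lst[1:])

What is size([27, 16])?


size([27, 16]) = 1 + size([16])
size([16]) = 1 + size([])
size([]) = 0  (base case)
Unwinding: 1 + 1 + 0 = 2

2


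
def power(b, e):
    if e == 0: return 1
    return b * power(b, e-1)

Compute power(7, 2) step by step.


power(7, 2)
= 7 * power(7, 1)
= 7 * 7 * power(7, 0)
= 7 * 7 * 1
= 49

49


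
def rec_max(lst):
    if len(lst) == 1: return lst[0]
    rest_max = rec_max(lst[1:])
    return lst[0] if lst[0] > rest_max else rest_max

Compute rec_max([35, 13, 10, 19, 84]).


rec_max([35, 13, 10, 19, 84]): compare 35 with rec_max([13, 10, 19, 84])
rec_max([13, 10, 19, 84]): compare 13 with rec_max([10, 19, 84])
rec_max([10, 19, 84]): compare 10 with rec_max([19, 84])
rec_max([19, 84]): compare 19 with rec_max([84])
rec_max([84]) = 84  (base case)
Compare 19 with 84 -> 84
Compare 10 with 84 -> 84
Compare 13 with 84 -> 84
Compare 35 with 84 -> 84

84


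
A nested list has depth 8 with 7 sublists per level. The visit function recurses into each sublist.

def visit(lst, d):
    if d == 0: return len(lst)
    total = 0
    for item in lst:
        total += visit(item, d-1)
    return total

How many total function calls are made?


At depth 0 (root): 1 call
At depth 1: each of 1 parents calls visit on 7 children = 7 calls
At depth 2: each of 7 parents calls visit on 7 children = 49 calls
At depth 3: each of 49 parents calls visit on 7 children = 343 calls
At depth 4: each of 343 parents calls visit on 7 children = 2401 calls
At depth 5: each of 2401 parents calls visit on 7 children = 16807 calls
At depth 6: each of 16807 parents calls visit on 7 children = 117649 calls
At depth 7: each of 117649 parents calls visit on 7 children = 823543 calls
At depth 8: each of 823543 parents calls visit on 7 children = 5764801 calls
Total: 1 + 7 + 49 + 343 + 2401 + 16807 + 117649 + 823543 + 5764801 = 6725601

6725601


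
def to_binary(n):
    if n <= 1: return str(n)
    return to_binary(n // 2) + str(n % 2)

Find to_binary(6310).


to_binary(6310) = to_binary(3155) + '0'
to_binary(3155) = to_binary(1577) + '1'
to_binary(1577) = to_binary(788) + '1'
to_binary(788) = to_binary(394) + '0'
to_binary(394) = to_binary(197) + '0'
to_binary(197) = to_binary(98) + '1'
to_binary(98) = to_binary(49) + '0'
to_binary(49) = to_binary(24) + '1'
to_binary(24) = to_binary(12) + '0'
to_binary(12) = to_binary(6) + '0'
to_binary(6) = to_binary(3) + '0'
to_binary(3) = to_binary(1) + '1'
to_binary(1) = '1'  (base case)
Concatenating: '1' + '1' + '0' + '0' + '0' + '1' + '0' + '1' + '0' + '0' + '1' + '1' + '0' = '1100010100110'

1100010100110


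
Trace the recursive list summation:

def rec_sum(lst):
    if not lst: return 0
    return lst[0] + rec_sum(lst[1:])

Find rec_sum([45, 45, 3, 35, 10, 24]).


rec_sum([45, 45, 3, 35, 10, 24]) = 45 + rec_sum([45, 3, 35, 10, 24])
rec_sum([45, 3, 35, 10, 24]) = 45 + rec_sum([3, 35, 10, 24])
rec_sum([3, 35, 10, 24]) = 3 + rec_sum([35, 10, 24])
rec_sum([35, 10, 24]) = 35 + rec_sum([10, 24])
rec_sum([10, 24]) = 10 + rec_sum([24])
rec_sum([24]) = 24 + rec_sum([])
rec_sum([]) = 0  (base case)
Total: 45 + 45 + 3 + 35 + 10 + 24 + 0 = 162

162


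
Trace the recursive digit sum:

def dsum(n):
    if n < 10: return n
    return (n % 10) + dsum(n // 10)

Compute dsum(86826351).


dsum(86826351) = 1 + dsum(8682635)
dsum(8682635) = 5 + dsum(868263)
dsum(868263) = 3 + dsum(86826)
dsum(86826) = 6 + dsum(8682)
dsum(8682) = 2 + dsum(868)
dsum(868) = 8 + dsum(86)
dsum(86) = 6 + dsum(8)
dsum(8) = 8  (base case)
Total: 1 + 5 + 3 + 6 + 2 + 8 + 6 + 8 = 39

39


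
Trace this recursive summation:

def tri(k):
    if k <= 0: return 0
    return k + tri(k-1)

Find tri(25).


tri(25)
= 25 + 24 + 23 + 22 + 21 + 20 + 19 + 18 + 17 + 16 + 15 + 14 + 13 + 12 + 11 + 10 + 9 + 8 + 7 + 6 + 5 + 4 + 3 + 2 + 1 + tri(0)
= 25 + 24 + 23 + 22 + 21 + 20 + 19 + 18 + 17 + 16 + 15 + 14 + 13 + 12 + 11 + 10 + 9 + 8 + 7 + 6 + 5 + 4 + 3 + 2 + 1 + 0
= 325

325


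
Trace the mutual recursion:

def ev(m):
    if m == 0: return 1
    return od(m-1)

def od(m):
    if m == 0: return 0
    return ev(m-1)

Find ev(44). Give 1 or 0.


ev(44) = od(43)
od(43) = ev(42)
ev(42) = od(41)
od(41) = ev(40)
ev(40) = od(39)
od(39) = ev(38)
ev(38) = od(37)
od(37) = ev(36)
ev(36) = od(35)
od(35) = ev(34)
ev(34) = od(33)
od(33) = ev(32)
ev(32) = od(31)
od(31) = ev(30)
ev(30) = od(29)
od(29) = ev(28)
ev(28) = od(27)
od(27) = ev(26)
ev(26) = od(25)
od(25) = ev(24)
ev(24) = od(23)
od(23) = ev(22)
ev(22) = od(21)
od(21) = ev(20)
ev(20) = od(19)
od(19) = ev(18)
ev(18) = od(17)
od(17) = ev(16)
ev(16) = od(15)
od(15) = ev(14)
ev(14) = od(13)
od(13) = ev(12)
ev(12) = od(11)
od(11) = ev(10)
ev(10) = od(9)
od(9) = ev(8)
ev(8) = od(7)
od(7) = ev(6)
ev(6) = od(5)
od(5) = ev(4)
ev(4) = od(3)
od(3) = ev(2)
ev(2) = od(1)
od(1) = ev(0)
ev(0) = 1  (base case)
Result: 1

1


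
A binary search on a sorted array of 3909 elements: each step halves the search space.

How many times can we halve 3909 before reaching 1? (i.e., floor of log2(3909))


3909 / 2 = 1954
1954 / 2 = 977
977 / 2 = 488
488 / 2 = 244
244 / 2 = 122
122 / 2 = 61
61 / 2 = 30
30 / 2 = 15
15 / 2 = 7
7 / 2 = 3
3 / 2 = 1
Reached 1 after 11 halvings

11


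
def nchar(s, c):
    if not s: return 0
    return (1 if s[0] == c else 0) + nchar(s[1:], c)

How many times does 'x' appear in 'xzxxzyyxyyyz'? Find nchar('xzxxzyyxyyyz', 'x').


s[0]='x' == 'x' -> 1
s[0]='z' != 'x' -> 0
s[0]='x' == 'x' -> 1
s[0]='x' == 'x' -> 1
s[0]='z' != 'x' -> 0
s[0]='y' != 'x' -> 0
s[0]='y' != 'x' -> 0
s[0]='x' == 'x' -> 1
s[0]='y' != 'x' -> 0
s[0]='y' != 'x' -> 0
s[0]='y' != 'x' -> 0
s[0]='z' != 'x' -> 0
Sum: 1 + 0 + 1 + 1 + 0 + 0 + 0 + 1 + 0 + 0 + 0 + 0 = 4

4


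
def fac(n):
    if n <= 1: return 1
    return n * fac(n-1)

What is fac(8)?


fac(8)
= 8 * fac(7)
= 8 * 7 * fac(6)
= 8 * 7 * 6 * fac(5)
= 8 * 7 * 6 * 5 * fac(4)
= 8 * 7 * 6 * 5 * 4 * fac(3)
= 8 * 7 * 6 * 5 * 4 * 3 * fac(2)
= 8 * 7 * 6 * 5 * 4 * 3 * 2 * fac(1)
= 8 * 7 * 6 * 5 * 4 * 3 * 2 * 1
= 40320

40320


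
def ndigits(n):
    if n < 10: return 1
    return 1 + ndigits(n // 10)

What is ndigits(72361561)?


ndigits(72361561) = 1 + ndigits(7236156)
ndigits(7236156) = 1 + ndigits(723615)
ndigits(723615) = 1 + ndigits(72361)
ndigits(72361) = 1 + ndigits(7236)
ndigits(7236) = 1 + ndigits(723)
ndigits(723) = 1 + ndigits(72)
ndigits(72) = 1 + ndigits(7)
ndigits(7) = 1  (base case: 7 < 10)
Unwinding: 1 + 1 + 1 + 1 + 1 + 1 + 1 + 1 = 8

8


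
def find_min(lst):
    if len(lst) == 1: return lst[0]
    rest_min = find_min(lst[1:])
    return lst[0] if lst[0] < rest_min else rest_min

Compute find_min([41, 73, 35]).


find_min([41, 73, 35]): compare 41 with find_min([73, 35])
find_min([73, 35]): compare 73 with find_min([35])
find_min([35]) = 35  (base case)
Compare 73 with 35 -> 35
Compare 41 with 35 -> 35

35


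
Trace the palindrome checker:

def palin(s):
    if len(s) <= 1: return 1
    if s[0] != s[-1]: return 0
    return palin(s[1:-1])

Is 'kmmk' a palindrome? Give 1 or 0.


palin('kmmk'): s[0]='k' == s[-1]='k' -> check palin('mm')
palin('mm'): s[0]='m' == s[-1]='m' -> check palin('')
palin(''): len <= 1 -> return 1  (base case)
Result: 1 (palindrome)

1


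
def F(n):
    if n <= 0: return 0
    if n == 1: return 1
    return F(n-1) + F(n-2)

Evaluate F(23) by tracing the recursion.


Computing F(23) bottom-up:
F(0) = 0
F(1) = 1
F(2) = F(1) + F(0) = 1 + 0 = 1
F(3) = F(2) + F(1) = 1 + 1 = 2
F(4) = F(3) + F(2) = 2 + 1 = 3
F(5) = F(4) + F(3) = 3 + 2 = 5
F(6) = F(5) + F(4) = 5 + 3 = 8
F(7) = F(6) + F(5) = 8 + 5 = 13
F(8) = F(7) + F(6) = 13 + 8 = 21
F(9) = F(8) + F(7) = 21 + 13 = 34
F(10) = F(9) + F(8) = 34 + 21 = 55
F(11) = F(10) + F(9) = 55 + 34 = 89
F(12) = F(11) + F(10) = 89 + 55 = 144
F(13) = F(12) + F(11) = 144 + 89 = 233
F(14) = F(13) + F(12) = 233 + 144 = 377
F(15) = F(14) + F(13) = 377 + 233 = 610
F(16) = F(15) + F(14) = 610 + 377 = 987
F(17) = F(16) + F(15) = 987 + 610 = 1597
F(18) = F(17) + F(16) = 1597 + 987 = 2584
F(19) = F(18) + F(17) = 2584 + 1597 = 4181
F(20) = F(19) + F(18) = 4181 + 2584 = 6765
F(21) = F(20) + F(19) = 6765 + 4181 = 10946
F(22) = F(21) + F(20) = 10946 + 6765 = 17711
F(23) = F(22) + F(21) = 17711 + 10946 = 28657

28657


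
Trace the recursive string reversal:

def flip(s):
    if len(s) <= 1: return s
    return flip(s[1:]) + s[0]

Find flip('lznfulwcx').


flip('lznfulwcx') = flip('znfulwcx') + 'l'
flip('znfulwcx') = flip('nfulwcx') + 'z'
flip('nfulwcx') = flip('fulwcx') + 'n'
flip('fulwcx') = flip('ulwcx') + 'f'
flip('ulwcx') = flip('lwcx') + 'u'
flip('lwcx') = flip('wcx') + 'l'
flip('wcx') = flip('cx') + 'w'
flip('cx') = flip('x') + 'c'
flip('x') = 'x'  (base case)
Concatenating: 'x' + 'c' + 'w' + 'l' + 'u' + 'f' + 'n' + 'z' + 'l' = 'xcwlufnzl'

xcwlufnzl


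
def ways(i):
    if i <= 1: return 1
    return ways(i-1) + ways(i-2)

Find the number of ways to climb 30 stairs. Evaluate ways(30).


Building up from base cases:
ways(0) = 1
ways(1) = 1
ways(2) = ways(1) + ways(0) = 1 + 1 = 2
ways(3) = ways(2) + ways(1) = 2 + 1 = 3
ways(4) = ways(3) + ways(2) = 3 + 2 = 5
ways(5) = ways(4) + ways(3) = 5 + 3 = 8
ways(6) = ways(5) + ways(4) = 8 + 5 = 13
ways(7) = ways(6) + ways(5) = 13 + 8 = 21
ways(8) = ways(7) + ways(6) = 21 + 13 = 34
ways(9) = ways(8) + ways(7) = 34 + 21 = 55
ways(10) = ways(9) + ways(8) = 55 + 34 = 89
ways(11) = ways(10) + ways(9) = 89 + 55 = 144
ways(12) = ways(11) + ways(10) = 144 + 89 = 233
ways(13) = ways(12) + ways(11) = 233 + 144 = 377
ways(14) = ways(13) + ways(12) = 377 + 233 = 610
ways(15) = ways(14) + ways(13) = 610 + 377 = 987
ways(16) = ways(15) + ways(14) = 987 + 610 = 1597
ways(17) = ways(16) + ways(15) = 1597 + 987 = 2584
ways(18) = ways(17) + ways(16) = 2584 + 1597 = 4181
ways(19) = ways(18) + ways(17) = 4181 + 2584 = 6765
ways(20) = ways(19) + ways(18) = 6765 + 4181 = 10946
ways(21) = ways(20) + ways(19) = 10946 + 6765 = 17711
ways(22) = ways(21) + ways(20) = 17711 + 10946 = 28657
ways(23) = ways(22) + ways(21) = 28657 + 17711 = 46368
ways(24) = ways(23) + ways(22) = 46368 + 28657 = 75025
ways(25) = ways(24) + ways(23) = 75025 + 46368 = 121393
ways(26) = ways(25) + ways(24) = 121393 + 75025 = 196418
ways(27) = ways(26) + ways(25) = 196418 + 121393 = 317811
ways(28) = ways(27) + ways(26) = 317811 + 196418 = 514229
ways(29) = ways(28) + ways(27) = 514229 + 317811 = 832040
ways(30) = ways(29) + ways(28) = 832040 + 514229 = 1346269

1346269


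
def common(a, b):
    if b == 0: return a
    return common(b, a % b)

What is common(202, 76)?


common(202, 76) = common(76, 50)
common(76, 50) = common(50, 26)
common(50, 26) = common(26, 24)
common(26, 24) = common(24, 2)
common(24, 2) = common(2, 0)
common(2, 0) = 2  (base case)

2


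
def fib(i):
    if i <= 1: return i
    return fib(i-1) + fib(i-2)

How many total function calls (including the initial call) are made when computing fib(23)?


Let C(n) = total calls for fib(n)
C(0) = 1, C(1) = 1
C(2) = 1 + C(1) + C(0) = 1 + 1 + 1 = 3
C(3) = 1 + C(2) + C(1) = 1 + 3 + 1 = 5
C(4) = 1 + C(3) + C(2) = 1 + 5 + 3 = 9
C(5) = 1 + C(4) + C(3) = 1 + 9 + 5 = 15
C(6) = 1 + C(5) + C(4) = 1 + 15 + 9 = 25
C(7) = 1 + C(6) + C(5) = 1 + 25 + 15 = 41
C(8) = 1 + C(7) + C(6) = 1 + 41 + 25 = 67
C(9) = 1 + C(8) + C(7) = 1 + 67 + 41 = 109
C(10) = 1 + C(9) + C(8) = 1 + 109 + 67 = 177
C(11) = 1 + C(10) + C(9) = 1 + 177 + 109 = 287
C(12) = 1 + C(11) + C(10) = 1 + 287 + 177 = 465
C(13) = 1 + C(12) + C(11) = 1 + 465 + 287 = 753
C(14) = 1 + C(13) + C(12) = 1 + 753 + 465 = 1219
C(15) = 1 + C(14) + C(13) = 1 + 1219 + 753 = 1973
C(16) = 1 + C(15) + C(14) = 1 + 1973 + 1219 = 3193
C(17) = 1 + C(16) + C(15) = 1 + 3193 + 1973 = 5167
C(18) = 1 + C(17) + C(16) = 1 + 5167 + 3193 = 8361
C(19) = 1 + C(18) + C(17) = 1 + 8361 + 5167 = 13529
C(20) = 1 + C(19) + C(18) = 1 + 13529 + 8361 = 21891
C(21) = 1 + C(20) + C(19) = 1 + 21891 + 13529 = 35421
C(22) = 1 + C(21) + C(20) = 1 + 35421 + 21891 = 57313
C(23) = 1 + C(22) + C(21) = 1 + 57313 + 35421 = 92735

92735


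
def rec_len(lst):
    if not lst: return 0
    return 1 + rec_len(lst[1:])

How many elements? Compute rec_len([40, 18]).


rec_len([40, 18]) = 1 + rec_len([18])
rec_len([18]) = 1 + rec_len([])
rec_len([]) = 0  (base case)
Unwinding: 1 + 1 + 0 = 2

2


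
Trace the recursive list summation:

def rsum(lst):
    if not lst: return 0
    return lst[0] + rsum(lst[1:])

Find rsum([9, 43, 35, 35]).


rsum([9, 43, 35, 35]) = 9 + rsum([43, 35, 35])
rsum([43, 35, 35]) = 43 + rsum([35, 35])
rsum([35, 35]) = 35 + rsum([35])
rsum([35]) = 35 + rsum([])
rsum([]) = 0  (base case)
Total: 9 + 43 + 35 + 35 + 0 = 122

122


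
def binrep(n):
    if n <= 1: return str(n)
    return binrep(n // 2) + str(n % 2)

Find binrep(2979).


binrep(2979) = binrep(1489) + '1'
binrep(1489) = binrep(744) + '1'
binrep(744) = binrep(372) + '0'
binrep(372) = binrep(186) + '0'
binrep(186) = binrep(93) + '0'
binrep(93) = binrep(46) + '1'
binrep(46) = binrep(23) + '0'
binrep(23) = binrep(11) + '1'
binrep(11) = binrep(5) + '1'
binrep(5) = binrep(2) + '1'
binrep(2) = binrep(1) + '0'
binrep(1) = '1'  (base case)
Concatenating: '1' + '0' + '1' + '1' + '1' + '0' + '1' + '0' + '0' + '0' + '1' + '1' = '101110100011'

101110100011


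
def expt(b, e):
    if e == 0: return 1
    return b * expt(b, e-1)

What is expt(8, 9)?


expt(8, 9)
= 8 * expt(8, 8)
= 8 * 8 * expt(8, 7)
= 8 * 8 * 8 * expt(8, 6)
= 8 * 8 * 8 * 8 * expt(8, 5)
= 8 * 8 * 8 * 8 * 8 * expt(8, 4)
= 8 * 8 * 8 * 8 * 8 * 8 * expt(8, 3)
= 8 * 8 * 8 * 8 * 8 * 8 * 8 * expt(8, 2)
= 8 * 8 * 8 * 8 * 8 * 8 * 8 * 8 * expt(8, 1)
= 8 * 8 * 8 * 8 * 8 * 8 * 8 * 8 * 8 * expt(8, 0)
= 8 * 8 * 8 * 8 * 8 * 8 * 8 * 8 * 8 * 1
= 134217728

134217728


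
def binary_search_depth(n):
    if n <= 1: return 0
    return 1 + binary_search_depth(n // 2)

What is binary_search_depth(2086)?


2086 / 2 = 1043
1043 / 2 = 521
521 / 2 = 260
260 / 2 = 130
130 / 2 = 65
65 / 2 = 32
32 / 2 = 16
16 / 2 = 8
8 / 2 = 4
4 / 2 = 2
2 / 2 = 1
Reached 1 after 11 halvings

11


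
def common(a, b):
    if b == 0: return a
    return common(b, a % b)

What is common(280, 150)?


common(280, 150) = common(150, 130)
common(150, 130) = common(130, 20)
common(130, 20) = common(20, 10)
common(20, 10) = common(10, 0)
common(10, 0) = 10  (base case)

10


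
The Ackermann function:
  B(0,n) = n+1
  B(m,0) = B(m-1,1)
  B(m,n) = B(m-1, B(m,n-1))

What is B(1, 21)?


B(1, 21) = B(0, B(1, 20))
  B(1, 20) = B(0, B(1, 19))
    B(1, 19) = B(0, B(1, 18))
      B(1, 18) = B(0, B(1, 17))
        B(1, 17) = B(0, B(1, 16))
          B(1, 16) = B(0, B(1, 15))
          B(1, 15) = B(0, B(1, 14))
          B(1, 14) = B(0, B(1, 13))
          B(1, 13) = B(0, B(1, 12))
          B(1, 12) = B(0, B(1, 11))
          B(1, 11) = B(0, B(1, 10))
          B(1, 10) = B(0, B(1, 9))
          B(1, 9) = B(0, B(1, 8))
          B(1, 8) = B(0, B(1, 7))
          B(1, 7) = B(0, B(1, 6))
          B(1, 6) = B(0, B(1, 5))
          B(1, 5) = B(0, B(1, 4))
          B(1, 4) = B(0, B(1, 3))
          B(1, 3) = B(0, B(1, 2))
          B(1, 2) = B(0, B(1, 1))
          B(1, 1) = B(0, B(1, 0))
          B(1, 0) = B(0, 1)
          B(0, 1) = 2
            = B(0, 2)
          B(0, 2) = 3
... (trace truncated)
Result: B(1, 21) = 23

23


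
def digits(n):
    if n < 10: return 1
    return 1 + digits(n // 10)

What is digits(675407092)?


digits(675407092) = 1 + digits(67540709)
digits(67540709) = 1 + digits(6754070)
digits(6754070) = 1 + digits(675407)
digits(675407) = 1 + digits(67540)
digits(67540) = 1 + digits(6754)
digits(6754) = 1 + digits(675)
digits(675) = 1 + digits(67)
digits(67) = 1 + digits(6)
digits(6) = 1  (base case: 6 < 10)
Unwinding: 1 + 1 + 1 + 1 + 1 + 1 + 1 + 1 + 1 = 9

9


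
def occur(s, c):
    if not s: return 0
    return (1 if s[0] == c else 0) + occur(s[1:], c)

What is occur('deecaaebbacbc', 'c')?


s[0]='d' != 'c' -> 0
s[0]='e' != 'c' -> 0
s[0]='e' != 'c' -> 0
s[0]='c' == 'c' -> 1
s[0]='a' != 'c' -> 0
s[0]='a' != 'c' -> 0
s[0]='e' != 'c' -> 0
s[0]='b' != 'c' -> 0
s[0]='b' != 'c' -> 0
s[0]='a' != 'c' -> 0
s[0]='c' == 'c' -> 1
s[0]='b' != 'c' -> 0
s[0]='c' == 'c' -> 1
Sum: 0 + 0 + 0 + 1 + 0 + 0 + 0 + 0 + 0 + 0 + 1 + 0 + 1 = 3

3


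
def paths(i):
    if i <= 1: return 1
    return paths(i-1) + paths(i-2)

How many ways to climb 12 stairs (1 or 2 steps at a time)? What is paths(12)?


Building up from base cases:
paths(0) = 1
paths(1) = 1
paths(2) = paths(1) + paths(0) = 1 + 1 = 2
paths(3) = paths(2) + paths(1) = 2 + 1 = 3
paths(4) = paths(3) + paths(2) = 3 + 2 = 5
paths(5) = paths(4) + paths(3) = 5 + 3 = 8
paths(6) = paths(5) + paths(4) = 8 + 5 = 13
paths(7) = paths(6) + paths(5) = 13 + 8 = 21
paths(8) = paths(7) + paths(6) = 21 + 13 = 34
paths(9) = paths(8) + paths(7) = 34 + 21 = 55
paths(10) = paths(9) + paths(8) = 55 + 34 = 89
paths(11) = paths(10) + paths(9) = 89 + 55 = 144
paths(12) = paths(11) + paths(10) = 144 + 89 = 233

233


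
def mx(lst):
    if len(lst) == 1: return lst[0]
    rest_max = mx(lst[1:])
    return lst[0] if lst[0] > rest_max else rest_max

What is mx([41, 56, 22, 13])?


mx([41, 56, 22, 13]): compare 41 with mx([56, 22, 13])
mx([56, 22, 13]): compare 56 with mx([22, 13])
mx([22, 13]): compare 22 with mx([13])
mx([13]) = 13  (base case)
Compare 22 with 13 -> 22
Compare 56 with 22 -> 56
Compare 41 with 56 -> 56

56


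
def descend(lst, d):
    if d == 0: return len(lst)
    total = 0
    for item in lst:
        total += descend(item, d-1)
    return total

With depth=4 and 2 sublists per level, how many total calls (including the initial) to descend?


At depth 0 (root): 1 call
At depth 1: each of 1 parents calls descend on 2 children = 2 calls
At depth 2: each of 2 parents calls descend on 2 children = 4 calls
At depth 3: each of 4 parents calls descend on 2 children = 8 calls
At depth 4: each of 8 parents calls descend on 2 children = 16 calls
Total: 1 + 2 + 4 + 8 + 16 = 31

31


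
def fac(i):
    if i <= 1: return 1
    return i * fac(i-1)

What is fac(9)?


fac(9)
= 9 * fac(8)
= 9 * 8 * fac(7)
= 9 * 8 * 7 * fac(6)
= 9 * 8 * 7 * 6 * fac(5)
= 9 * 8 * 7 * 6 * 5 * fac(4)
= 9 * 8 * 7 * 6 * 5 * 4 * fac(3)
= 9 * 8 * 7 * 6 * 5 * 4 * 3 * fac(2)
= 9 * 8 * 7 * 6 * 5 * 4 * 3 * 2 * fac(1)
= 9 * 8 * 7 * 6 * 5 * 4 * 3 * 2 * 1
= 362880

362880


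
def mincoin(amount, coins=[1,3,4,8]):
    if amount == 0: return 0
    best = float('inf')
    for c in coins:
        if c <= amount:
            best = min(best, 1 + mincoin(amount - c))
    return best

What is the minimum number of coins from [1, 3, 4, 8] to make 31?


Building up with DP:
mincoin(0) = 0
mincoin(1) = min(1+mincoin(0)=1+0=1) = 1
mincoin(2) = min(1+mincoin(1)=1+1=2) = 2
mincoin(3) = min(1+mincoin(2)=1+2=3, 1+mincoin(0)=1+0=1) = 1
mincoin(4) = min(1+mincoin(3)=1+1=2, 1+mincoin(1)=1+1=2, 1+mincoin(0)=1+0=1) = 1
mincoin(5) = min(1+mincoin(4)=1+1=2, 1+mincoin(2)=1+2=3, 1+mincoin(1)=1+1=2) = 2
mincoin(6) = min(1+mincoin(5)=1+2=3, 1+mincoin(3)=1+1=2, 1+mincoin(2)=1+2=3) = 2
mincoin(7) = min(1+mincoin(6)=1+2=3, 1+mincoin(4)=1+1=2, 1+mincoin(3)=1+1=2) = 2
mincoin(8) = min(1+mincoin(7)=1+2=3, 1+mincoin(5)=1+2=3, 1+mincoin(4)=1+1=2, 1+mincoin(0)=1+0=1) = 1
mincoin(9) = min(1+mincoin(8)=1+1=2, 1+mincoin(6)=1+2=3, 1+mincoin(5)=1+2=3, 1+mincoin(1)=1+1=2) = 2
mincoin(10) = min(1+mincoin(9)=1+2=3, 1+mincoin(7)=1+2=3, 1+mincoin(6)=1+2=3, 1+mincoin(2)=1+2=3) = 3
mincoin(11) = min(1+mincoin(10)=1+3=4, 1+mincoin(8)=1+1=2, 1+mincoin(7)=1+2=3, 1+mincoin(3)=1+1=2) = 2
mincoin(12) = min(1+mincoin(11)=1+2=3, 1+mincoin(9)=1+2=3, 1+mincoin(8)=1+1=2, 1+mincoin(4)=1+1=2) = 2
mincoin(13) = min(1+mincoin(12)=1+2=3, 1+mincoin(10)=1+3=4, 1+mincoin(9)=1+2=3, 1+mincoin(5)=1+2=3) = 3
mincoin(14) = min(1+mincoin(13)=1+3=4, 1+mincoin(11)=1+2=3, 1+mincoin(10)=1+3=4, 1+mincoin(6)=1+2=3) = 3
mincoin(15) = min(1+mincoin(14)=1+3=4, 1+mincoin(12)=1+2=3, 1+mincoin(11)=1+2=3, 1+mincoin(7)=1+2=3) = 3
mincoin(16) = min(1+mincoin(15)=1+3=4, 1+mincoin(13)=1+3=4, 1+mincoin(12)=1+2=3, 1+mincoin(8)=1+1=2) = 2
mincoin(17) = min(1+mincoin(16)=1+2=3, 1+mincoin(14)=1+3=4, 1+mincoin(13)=1+3=4, 1+mincoin(9)=1+2=3) = 3
mincoin(18) = min(1+mincoin(17)=1+3=4, 1+mincoin(15)=1+3=4, 1+mincoin(14)=1+3=4, 1+mincoin(10)=1+3=4) = 4
mincoin(19) = min(1+mincoin(18)=1+4=5, 1+mincoin(16)=1+2=3, 1+mincoin(15)=1+3=4, 1+mincoin(11)=1+2=3) = 3
mincoin(20) = min(1+mincoin(19)=1+3=4, 1+mincoin(17)=1+3=4, 1+mincoin(16)=1+2=3, 1+mincoin(12)=1+2=3) = 3
mincoin(21) = min(1+mincoin(20)=1+3=4, 1+mincoin(18)=1+4=5, 1+mincoin(17)=1+3=4, 1+mincoin(13)=1+3=4) = 4
mincoin(22) = min(1+mincoin(21)=1+4=5, 1+mincoin(19)=1+3=4, 1+mincoin(18)=1+4=5, 1+mincoin(14)=1+3=4) = 4
mincoin(23) = min(1+mincoin(22)=1+4=5, 1+mincoin(20)=1+3=4, 1+mincoin(19)=1+3=4, 1+mincoin(15)=1+3=4) = 4
mincoin(24) = min(1+mincoin(23)=1+4=5, 1+mincoin(21)=1+4=5, 1+mincoin(20)=1+3=4, 1+mincoin(16)=1+2=3) = 3
mincoin(25) = min(1+mincoin(24)=1+3=4, 1+mincoin(22)=1+4=5, 1+mincoin(21)=1+4=5, 1+mincoin(17)=1+3=4) = 4
mincoin(26) = min(1+mincoin(25)=1+4=5, 1+mincoin(23)=1+4=5, 1+mincoin(22)=1+4=5, 1+mincoin(18)=1+4=5) = 5
mincoin(27) = min(1+mincoin(26)=1+5=6, 1+mincoin(24)=1+3=4, 1+mincoin(23)=1+4=5, 1+mincoin(19)=1+3=4) = 4
mincoin(28) = min(1+mincoin(27)=1+4=5, 1+mincoin(25)=1+4=5, 1+mincoin(24)=1+3=4, 1+mincoin(20)=1+3=4) = 4
mincoin(29) = min(1+mincoin(28)=1+4=5, 1+mincoin(26)=1+5=6, 1+mincoin(25)=1+4=5, 1+mincoin(21)=1+4=5) = 5
mincoin(30) = min(1+mincoin(29)=1+5=6, 1+mincoin(27)=1+4=5, 1+mincoin(26)=1+5=6, 1+mincoin(22)=1+4=5) = 5
mincoin(31) = min(1+mincoin(30)=1+5=6, 1+mincoin(28)=1+4=5, 1+mincoin(27)=1+4=5, 1+mincoin(23)=1+4=5) = 5

5


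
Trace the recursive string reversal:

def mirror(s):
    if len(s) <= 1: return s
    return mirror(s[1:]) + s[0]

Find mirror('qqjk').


mirror('qqjk') = mirror('qjk') + 'q'
mirror('qjk') = mirror('jk') + 'q'
mirror('jk') = mirror('k') + 'j'
mirror('k') = 'k'  (base case)
Concatenating: 'k' + 'j' + 'q' + 'q' = 'kjqq'

kjqq


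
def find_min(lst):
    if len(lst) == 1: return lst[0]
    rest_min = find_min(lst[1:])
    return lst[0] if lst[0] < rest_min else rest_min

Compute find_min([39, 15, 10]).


find_min([39, 15, 10]): compare 39 with find_min([15, 10])
find_min([15, 10]): compare 15 with find_min([10])
find_min([10]) = 10  (base case)
Compare 15 with 10 -> 10
Compare 39 with 10 -> 10

10


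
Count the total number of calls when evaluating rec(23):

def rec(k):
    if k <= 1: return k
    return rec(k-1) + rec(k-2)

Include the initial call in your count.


Let C(n) = total calls for rec(n)
C(0) = 1, C(1) = 1
C(2) = 1 + C(1) + C(0) = 1 + 1 + 1 = 3
C(3) = 1 + C(2) + C(1) = 1 + 3 + 1 = 5
C(4) = 1 + C(3) + C(2) = 1 + 5 + 3 = 9
C(5) = 1 + C(4) + C(3) = 1 + 9 + 5 = 15
C(6) = 1 + C(5) + C(4) = 1 + 15 + 9 = 25
C(7) = 1 + C(6) + C(5) = 1 + 25 + 15 = 41
C(8) = 1 + C(7) + C(6) = 1 + 41 + 25 = 67
C(9) = 1 + C(8) + C(7) = 1 + 67 + 41 = 109
C(10) = 1 + C(9) + C(8) = 1 + 109 + 67 = 177
C(11) = 1 + C(10) + C(9) = 1 + 177 + 109 = 287
C(12) = 1 + C(11) + C(10) = 1 + 287 + 177 = 465
C(13) = 1 + C(12) + C(11) = 1 + 465 + 287 = 753
C(14) = 1 + C(13) + C(12) = 1 + 753 + 465 = 1219
C(15) = 1 + C(14) + C(13) = 1 + 1219 + 753 = 1973
C(16) = 1 + C(15) + C(14) = 1 + 1973 + 1219 = 3193
C(17) = 1 + C(16) + C(15) = 1 + 3193 + 1973 = 5167
C(18) = 1 + C(17) + C(16) = 1 + 5167 + 3193 = 8361
C(19) = 1 + C(18) + C(17) = 1 + 8361 + 5167 = 13529
C(20) = 1 + C(19) + C(18) = 1 + 13529 + 8361 = 21891
C(21) = 1 + C(20) + C(19) = 1 + 21891 + 13529 = 35421
C(22) = 1 + C(21) + C(20) = 1 + 35421 + 21891 = 57313
C(23) = 1 + C(22) + C(21) = 1 + 57313 + 35421 = 92735

92735


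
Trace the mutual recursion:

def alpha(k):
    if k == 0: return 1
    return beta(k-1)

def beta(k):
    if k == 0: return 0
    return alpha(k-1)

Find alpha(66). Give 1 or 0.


alpha(66) = beta(65)
beta(65) = alpha(64)
alpha(64) = beta(63)
beta(63) = alpha(62)
alpha(62) = beta(61)
beta(61) = alpha(60)
alpha(60) = beta(59)
beta(59) = alpha(58)
alpha(58) = beta(57)
beta(57) = alpha(56)
alpha(56) = beta(55)
beta(55) = alpha(54)
alpha(54) = beta(53)
beta(53) = alpha(52)
alpha(52) = beta(51)
beta(51) = alpha(50)
alpha(50) = beta(49)
beta(49) = alpha(48)
alpha(48) = beta(47)
beta(47) = alpha(46)
alpha(46) = beta(45)
beta(45) = alpha(44)
alpha(44) = beta(43)
beta(43) = alpha(42)
alpha(42) = beta(41)
beta(41) = alpha(40)
alpha(40) = beta(39)
beta(39) = alpha(38)
alpha(38) = beta(37)
beta(37) = alpha(36)
alpha(36) = beta(35)
beta(35) = alpha(34)
alpha(34) = beta(33)
beta(33) = alpha(32)
alpha(32) = beta(31)
beta(31) = alpha(30)
alpha(30) = beta(29)
beta(29) = alpha(28)
alpha(28) = beta(27)
beta(27) = alpha(26)
alpha(26) = beta(25)
beta(25) = alpha(24)
alpha(24) = beta(23)
beta(23) = alpha(22)
alpha(22) = beta(21)
beta(21) = alpha(20)
alpha(20) = beta(19)
beta(19) = alpha(18)
alpha(18) = beta(17)
beta(17) = alpha(16)
alpha(16) = beta(15)
beta(15) = alpha(14)
alpha(14) = beta(13)
beta(13) = alpha(12)
alpha(12) = beta(11)
beta(11) = alpha(10)
alpha(10) = beta(9)
beta(9) = alpha(8)
alpha(8) = beta(7)
beta(7) = alpha(6)
alpha(6) = beta(5)
beta(5) = alpha(4)
alpha(4) = beta(3)
beta(3) = alpha(2)
alpha(2) = beta(1)
beta(1) = alpha(0)
alpha(0) = 1  (base case)
Result: 1

1


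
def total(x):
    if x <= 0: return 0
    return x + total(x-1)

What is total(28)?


total(28)
= 28 + 27 + 26 + 25 + 24 + 23 + 22 + 21 + 20 + 19 + 18 + 17 + 16 + 15 + 14 + 13 + 12 + 11 + 10 + 9 + 8 + 7 + 6 + 5 + 4 + 3 + 2 + 1 + total(0)
= 28 + 27 + 26 + 25 + 24 + 23 + 22 + 21 + 20 + 19 + 18 + 17 + 16 + 15 + 14 + 13 + 12 + 11 + 10 + 9 + 8 + 7 + 6 + 5 + 4 + 3 + 2 + 1 + 0
= 406

406


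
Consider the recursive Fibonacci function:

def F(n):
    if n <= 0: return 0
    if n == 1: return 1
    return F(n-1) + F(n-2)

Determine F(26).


Computing F(26) bottom-up:
F(0) = 0
F(1) = 1
F(2) = F(1) + F(0) = 1 + 0 = 1
F(3) = F(2) + F(1) = 1 + 1 = 2
F(4) = F(3) + F(2) = 2 + 1 = 3
F(5) = F(4) + F(3) = 3 + 2 = 5
F(6) = F(5) + F(4) = 5 + 3 = 8
F(7) = F(6) + F(5) = 8 + 5 = 13
F(8) = F(7) + F(6) = 13 + 8 = 21
F(9) = F(8) + F(7) = 21 + 13 = 34
F(10) = F(9) + F(8) = 34 + 21 = 55
F(11) = F(10) + F(9) = 55 + 34 = 89
F(12) = F(11) + F(10) = 89 + 55 = 144
F(13) = F(12) + F(11) = 144 + 89 = 233
F(14) = F(13) + F(12) = 233 + 144 = 377
F(15) = F(14) + F(13) = 377 + 233 = 610
F(16) = F(15) + F(14) = 610 + 377 = 987
F(17) = F(16) + F(15) = 987 + 610 = 1597
F(18) = F(17) + F(16) = 1597 + 987 = 2584
F(19) = F(18) + F(17) = 2584 + 1597 = 4181
F(20) = F(19) + F(18) = 4181 + 2584 = 6765
F(21) = F(20) + F(19) = 6765 + 4181 = 10946
F(22) = F(21) + F(20) = 10946 + 6765 = 17711
F(23) = F(22) + F(21) = 17711 + 10946 = 28657
F(24) = F(23) + F(22) = 28657 + 17711 = 46368
F(25) = F(24) + F(23) = 46368 + 28657 = 75025
F(26) = F(25) + F(24) = 75025 + 46368 = 121393

121393


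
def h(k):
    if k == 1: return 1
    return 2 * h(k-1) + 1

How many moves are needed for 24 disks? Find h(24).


h(24) = 2 * h(23) + 1
h(23) = 2 * h(22) + 1
h(22) = 2 * h(21) + 1
h(21) = 2 * h(20) + 1
h(20) = 2 * h(19) + 1
h(19) = 2 * h(18) + 1
h(18) = 2 * h(17) + 1
h(17) = 2 * h(16) + 1
h(16) = 2 * h(15) + 1
h(15) = 2 * h(14) + 1
h(14) = 2 * h(13) + 1
h(13) = 2 * h(12) + 1
h(12) = 2 * h(11) + 1
h(11) = 2 * h(10) + 1
h(10) = 2 * h(9) + 1
h(9) = 2 * h(8) + 1
h(8) = 2 * h(7) + 1
h(7) = 2 * h(6) + 1
h(6) = 2 * h(5) + 1
h(5) = 2 * h(4) + 1
h(4) = 2 * h(3) + 1
h(3) = 2 * h(2) + 1
h(2) = 2 * h(1) + 1
h(1) = 1  (base case)
h(2) = 2 * 1 + 1 = 3
h(3) = 2 * 3 + 1 = 7
h(4) = 2 * 7 + 1 = 15
h(5) = 2 * 15 + 1 = 31
h(6) = 2 * 31 + 1 = 63
h(7) = 2 * 63 + 1 = 127
h(8) = 2 * 127 + 1 = 255
h(9) = 2 * 255 + 1 = 511
h(10) = 2 * 511 + 1 = 1023
h(11) = 2 * 1023 + 1 = 2047
h(12) = 2 * 2047 + 1 = 4095
h(13) = 2 * 4095 + 1 = 8191
h(14) = 2 * 8191 + 1 = 16383
h(15) = 2 * 16383 + 1 = 32767
h(16) = 2 * 32767 + 1 = 65535
h(17) = 2 * 65535 + 1 = 131071
h(18) = 2 * 131071 + 1 = 262143
h(19) = 2 * 262143 + 1 = 524287
h(20) = 2 * 524287 + 1 = 1048575
h(21) = 2 * 1048575 + 1 = 2097151
h(22) = 2 * 2097151 + 1 = 4194303
h(23) = 2 * 4194303 + 1 = 8388607
h(24) = 2 * 8388607 + 1 = 16777215

16777215


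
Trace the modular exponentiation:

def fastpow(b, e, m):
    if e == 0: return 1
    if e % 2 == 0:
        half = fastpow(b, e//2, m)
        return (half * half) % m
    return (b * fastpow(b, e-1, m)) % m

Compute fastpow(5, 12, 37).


fastpow(5, 12, 37): e is even, compute fastpow(5, 6, 37)
  fastpow(5, 6, 37): e is even, compute fastpow(5, 3, 37)
    fastpow(5, 3, 37): e is odd, compute fastpow(5, 2, 37)
      fastpow(5, 2, 37): e is even, compute fastpow(5, 1, 37)
        fastpow(5, 1, 37): e is odd, compute fastpow(5, 0, 37)
          fastpow(5, 0, 37) = 1
        (5 * 1) % 37 = 5
      half=5, (5*5) % 37 = 25
    (5 * 25) % 37 = 14
  half=14, (14*14) % 37 = 11
half=11, (11*11) % 37 = 10

10


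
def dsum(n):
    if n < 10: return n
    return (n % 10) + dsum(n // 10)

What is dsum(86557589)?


dsum(86557589) = 9 + dsum(8655758)
dsum(8655758) = 8 + dsum(865575)
dsum(865575) = 5 + dsum(86557)
dsum(86557) = 7 + dsum(8655)
dsum(8655) = 5 + dsum(865)
dsum(865) = 5 + dsum(86)
dsum(86) = 6 + dsum(8)
dsum(8) = 8  (base case)
Total: 9 + 8 + 5 + 7 + 5 + 5 + 6 + 8 = 53

53


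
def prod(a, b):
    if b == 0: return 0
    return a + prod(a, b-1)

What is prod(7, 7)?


prod(7, 7) = 7 + prod(7, 6)
prod(7, 6) = 7 + prod(7, 5)
prod(7, 5) = 7 + prod(7, 4)
prod(7, 4) = 7 + prod(7, 3)
prod(7, 3) = 7 + prod(7, 2)
prod(7, 2) = 7 + prod(7, 1)
prod(7, 1) = 7 + prod(7, 0)
prod(7, 0) = 0  (base case)
Total: 7 + 7 + 7 + 7 + 7 + 7 + 7 + 0 = 49

49


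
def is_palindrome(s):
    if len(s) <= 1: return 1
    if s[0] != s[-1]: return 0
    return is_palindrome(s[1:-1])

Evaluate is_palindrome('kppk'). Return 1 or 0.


is_palindrome('kppk'): s[0]='k' == s[-1]='k' -> check is_palindrome('pp')
is_palindrome('pp'): s[0]='p' == s[-1]='p' -> check is_palindrome('')
is_palindrome(''): len <= 1 -> return 1  (base case)
Result: 1 (palindrome)

1


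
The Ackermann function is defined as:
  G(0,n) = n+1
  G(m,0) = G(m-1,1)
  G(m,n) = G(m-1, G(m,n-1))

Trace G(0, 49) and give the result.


G(0, 49) = 50
Result: G(0, 49) = 50

50


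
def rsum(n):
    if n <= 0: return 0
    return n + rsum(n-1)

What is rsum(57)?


rsum(57)
= 57 + 56 + 55 + 54 + 53 + 52 + 51 + 50 + 49 + 48 + 47 + 46 + 45 + 44 + 43 + 42 + 41 + 40 + 39 + 38 + 37 + 36 + 35 + 34 + 33 + 32 + 31 + 30 + 29 + 28 + 27 + 26 + 25 + 24 + 23 + 22 + 21 + 20 + 19 + 18 + 17 + 16 + 15 + 14 + 13 + 12 + 11 + 10 + 9 + 8 + 7 + 6 + 5 + 4 + 3 + 2 + 1 + rsum(0)
= 57 + 56 + 55 + 54 + 53 + 52 + 51 + 50 + 49 + 48 + 47 + 46 + 45 + 44 + 43 + 42 + 41 + 40 + 39 + 38 + 37 + 36 + 35 + 34 + 33 + 32 + 31 + 30 + 29 + 28 + 27 + 26 + 25 + 24 + 23 + 22 + 21 + 20 + 19 + 18 + 17 + 16 + 15 + 14 + 13 + 12 + 11 + 10 + 9 + 8 + 7 + 6 + 5 + 4 + 3 + 2 + 1 + 0
= 1653

1653


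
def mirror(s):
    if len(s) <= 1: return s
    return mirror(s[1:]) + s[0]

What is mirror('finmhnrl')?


mirror('finmhnrl') = mirror('inmhnrl') + 'f'
mirror('inmhnrl') = mirror('nmhnrl') + 'i'
mirror('nmhnrl') = mirror('mhnrl') + 'n'
mirror('mhnrl') = mirror('hnrl') + 'm'
mirror('hnrl') = mirror('nrl') + 'h'
mirror('nrl') = mirror('rl') + 'n'
mirror('rl') = mirror('l') + 'r'
mirror('l') = 'l'  (base case)
Concatenating: 'l' + 'r' + 'n' + 'h' + 'm' + 'n' + 'i' + 'f' = 'lrnhmnif'

lrnhmnif


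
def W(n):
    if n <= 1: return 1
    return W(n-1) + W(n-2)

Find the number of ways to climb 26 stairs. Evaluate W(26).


Building up from base cases:
W(0) = 1
W(1) = 1
W(2) = W(1) + W(0) = 1 + 1 = 2
W(3) = W(2) + W(1) = 2 + 1 = 3
W(4) = W(3) + W(2) = 3 + 2 = 5
W(5) = W(4) + W(3) = 5 + 3 = 8
W(6) = W(5) + W(4) = 8 + 5 = 13
W(7) = W(6) + W(5) = 13 + 8 = 21
W(8) = W(7) + W(6) = 21 + 13 = 34
W(9) = W(8) + W(7) = 34 + 21 = 55
W(10) = W(9) + W(8) = 55 + 34 = 89
W(11) = W(10) + W(9) = 89 + 55 = 144
W(12) = W(11) + W(10) = 144 + 89 = 233
W(13) = W(12) + W(11) = 233 + 144 = 377
W(14) = W(13) + W(12) = 377 + 233 = 610
W(15) = W(14) + W(13) = 610 + 377 = 987
W(16) = W(15) + W(14) = 987 + 610 = 1597
W(17) = W(16) + W(15) = 1597 + 987 = 2584
W(18) = W(17) + W(16) = 2584 + 1597 = 4181
W(19) = W(18) + W(17) = 4181 + 2584 = 6765
W(20) = W(19) + W(18) = 6765 + 4181 = 10946
W(21) = W(20) + W(19) = 10946 + 6765 = 17711
W(22) = W(21) + W(20) = 17711 + 10946 = 28657
W(23) = W(22) + W(21) = 28657 + 17711 = 46368
W(24) = W(23) + W(22) = 46368 + 28657 = 75025
W(25) = W(24) + W(23) = 75025 + 46368 = 121393
W(26) = W(25) + W(24) = 121393 + 75025 = 196418

196418


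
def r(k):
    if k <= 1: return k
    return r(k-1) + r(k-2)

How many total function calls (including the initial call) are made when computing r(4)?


Let C(n) = total calls for r(n)
C(0) = 1, C(1) = 1
C(2) = 1 + C(1) + C(0) = 1 + 1 + 1 = 3
C(3) = 1 + C(2) + C(1) = 1 + 3 + 1 = 5
C(4) = 1 + C(3) + C(2) = 1 + 5 + 3 = 9

9


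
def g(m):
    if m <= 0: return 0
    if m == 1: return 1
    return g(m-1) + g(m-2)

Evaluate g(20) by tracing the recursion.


Computing g(20) bottom-up:
g(0) = 0
g(1) = 1
g(2) = g(1) + g(0) = 1 + 0 = 1
g(3) = g(2) + g(1) = 1 + 1 = 2
g(4) = g(3) + g(2) = 2 + 1 = 3
g(5) = g(4) + g(3) = 3 + 2 = 5
g(6) = g(5) + g(4) = 5 + 3 = 8
g(7) = g(6) + g(5) = 8 + 5 = 13
g(8) = g(7) + g(6) = 13 + 8 = 21
g(9) = g(8) + g(7) = 21 + 13 = 34
g(10) = g(9) + g(8) = 34 + 21 = 55
g(11) = g(10) + g(9) = 55 + 34 = 89
g(12) = g(11) + g(10) = 89 + 55 = 144
g(13) = g(12) + g(11) = 144 + 89 = 233
g(14) = g(13) + g(12) = 233 + 144 = 377
g(15) = g(14) + g(13) = 377 + 233 = 610
g(16) = g(15) + g(14) = 610 + 377 = 987
g(17) = g(16) + g(15) = 987 + 610 = 1597
g(18) = g(17) + g(16) = 1597 + 987 = 2584
g(19) = g(18) + g(17) = 2584 + 1597 = 4181
g(20) = g(19) + g(18) = 4181 + 2584 = 6765

6765


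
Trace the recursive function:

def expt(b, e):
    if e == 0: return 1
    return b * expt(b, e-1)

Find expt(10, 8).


expt(10, 8)
= 10 * expt(10, 7)
= 10 * 10 * expt(10, 6)
= 10 * 10 * 10 * expt(10, 5)
= 10 * 10 * 10 * 10 * expt(10, 4)
= 10 * 10 * 10 * 10 * 10 * expt(10, 3)
= 10 * 10 * 10 * 10 * 10 * 10 * expt(10, 2)
= 10 * 10 * 10 * 10 * 10 * 10 * 10 * expt(10, 1)
= 10 * 10 * 10 * 10 * 10 * 10 * 10 * 10 * expt(10, 0)
= 10 * 10 * 10 * 10 * 10 * 10 * 10 * 10 * 1
= 100000000

100000000


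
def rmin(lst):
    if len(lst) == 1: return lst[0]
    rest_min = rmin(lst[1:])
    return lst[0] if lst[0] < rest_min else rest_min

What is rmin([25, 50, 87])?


rmin([25, 50, 87]): compare 25 with rmin([50, 87])
rmin([50, 87]): compare 50 with rmin([87])
rmin([87]) = 87  (base case)
Compare 50 with 87 -> 50
Compare 25 with 50 -> 25

25


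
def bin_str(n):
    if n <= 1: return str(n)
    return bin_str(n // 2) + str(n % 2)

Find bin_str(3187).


bin_str(3187) = bin_str(1593) + '1'
bin_str(1593) = bin_str(796) + '1'
bin_str(796) = bin_str(398) + '0'
bin_str(398) = bin_str(199) + '0'
bin_str(199) = bin_str(99) + '1'
bin_str(99) = bin_str(49) + '1'
bin_str(49) = bin_str(24) + '1'
bin_str(24) = bin_str(12) + '0'
bin_str(12) = bin_str(6) + '0'
bin_str(6) = bin_str(3) + '0'
bin_str(3) = bin_str(1) + '1'
bin_str(1) = '1'  (base case)
Concatenating: '1' + '1' + '0' + '0' + '0' + '1' + '1' + '1' + '0' + '0' + '1' + '1' = '110001110011'

110001110011
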